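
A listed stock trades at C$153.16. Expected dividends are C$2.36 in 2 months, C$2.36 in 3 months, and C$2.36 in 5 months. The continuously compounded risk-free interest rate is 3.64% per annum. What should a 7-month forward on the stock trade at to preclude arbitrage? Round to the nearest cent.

C$149.29

PV(dividends) I = 2.36·e^(−0.0364·2/12) + 2.36·e^(−0.0364·3/12) + 2.36·e^(−0.0364·5/12)
I = 2.3457 + 2.3386 + 2.3245 = 7.0088
F = (S − I)·e^(rT) = (153.16 − 7.0088) · e^(0.0364·7/12)
= 146.1512 · e^0.021233 = 146.1512 × 1.021460 = C$149.29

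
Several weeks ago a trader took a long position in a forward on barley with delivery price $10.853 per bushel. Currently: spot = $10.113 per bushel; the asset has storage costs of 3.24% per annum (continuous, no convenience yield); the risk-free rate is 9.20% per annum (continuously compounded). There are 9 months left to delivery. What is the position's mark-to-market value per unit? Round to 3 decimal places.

Current fair forward for the remaining 9 months: F = S·e^((r + u)·T), (r + u) = 0.0920 + 0.0324 = 0.1244
F = 10.113 · e^(0.1244 × 9/12) = 10.113 × 1.097791 = 11.1020
Value of long forward = (F − K)·e^(−rT) = (11.1020 − 10.853) · e^(−0.0920·9/12)
= 0.2490 × 0.933327 = 0.232

$0.232 per bushel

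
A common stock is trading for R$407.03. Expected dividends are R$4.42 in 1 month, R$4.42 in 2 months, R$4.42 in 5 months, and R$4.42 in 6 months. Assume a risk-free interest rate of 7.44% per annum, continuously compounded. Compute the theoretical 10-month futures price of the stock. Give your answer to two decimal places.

PV(dividends) I = 4.42·e^(−0.0744·1/12) + 4.42·e^(−0.0744·2/12) + 4.42·e^(−0.0744·5/12) + 4.42·e^(−0.0744·6/12)
I = 4.3927 + 4.3655 + 4.2851 + 4.2586 = 17.3019
F = (S − I)·e^(rT) = (407.03 − 17.3019) · e^(0.0744·10/12)
= 389.7281 · e^0.062000 = 389.7281 × 1.063962 = R$414.66

R$414.66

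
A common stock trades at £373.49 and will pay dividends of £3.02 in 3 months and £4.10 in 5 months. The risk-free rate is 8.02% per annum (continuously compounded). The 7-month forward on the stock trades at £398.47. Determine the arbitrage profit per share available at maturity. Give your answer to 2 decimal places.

PV(dividends) I = 3.02·e^(−0.0802·3/12) + 4.10·e^(−0.0802·5/12) = 6.9253
Fair forward F* = (S − I)·e^(rT) = (373.49 − 6.9253)·e^0.046783 = 366.5647 × 1.047895 = 384.1213
Market £398.47 > fair 384.1213: forward overpriced → cash-and-carry (borrow at r, buy the stock and collect the dividends, short the forward).
Profit at T = |F_mkt − F*| = |398.47 − 384.1213| = £14.35 per share

£14.35 per share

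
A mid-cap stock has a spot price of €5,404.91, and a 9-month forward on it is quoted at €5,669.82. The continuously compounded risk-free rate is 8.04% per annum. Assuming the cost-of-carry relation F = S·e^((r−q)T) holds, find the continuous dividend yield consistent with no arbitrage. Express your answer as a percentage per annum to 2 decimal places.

1.66%

From F = S·e^((r−q)T): (r − q) = ln(F/S)/T
ln(5669.82/5404.91) = ln(1.049013) = 0.047850
(r − q) = 0.047850 / (9/12) = 0.063800
q = r − ln(F/S)/T = 0.0804 − 0.063800 = 0.016600
q = 1.66%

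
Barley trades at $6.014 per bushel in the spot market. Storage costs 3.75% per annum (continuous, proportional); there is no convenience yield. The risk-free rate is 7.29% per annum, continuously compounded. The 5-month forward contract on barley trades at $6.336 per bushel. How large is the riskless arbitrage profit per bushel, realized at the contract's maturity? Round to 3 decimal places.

Fair forward: F* = S·e^(carry·T), with carry = (r + u) = 0.0729 + 0.0375 = 0.1104
F* = 6.014 · e^(0.1104 × 5/12) = 6.014 · e^0.046000 = 6.014 × 1.047074 = $6.2971
Market $6.336 > fair $6.2971: forward overpriced → cash-and-carry (buy spot, short the forward).
At maturity, profit = |F_mkt − F*| = |6.336 − 6.2971| = $0.039 per bushel

$0.039 per bushel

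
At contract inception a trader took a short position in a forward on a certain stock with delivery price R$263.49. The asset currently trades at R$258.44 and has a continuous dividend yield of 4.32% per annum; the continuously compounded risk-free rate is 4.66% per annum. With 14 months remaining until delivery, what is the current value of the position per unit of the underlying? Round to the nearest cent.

Current fair forward for the remaining 14 months: F = S·e^((r − q)·T), (r − q) = 0.0466 − 0.0432 = 0.0034
F = 258.44 · e^(0.0034 × 14/12) = 258.44 × 1.003975 = 259.4673
Value of long forward = (F − K)·e^(−rT) = (259.4673 − 263.49) · e^(−0.0466·14/12)
= -4.0227 × 0.947085 = -3.81
Short position value = −(long value) = R$3.81

R$3.81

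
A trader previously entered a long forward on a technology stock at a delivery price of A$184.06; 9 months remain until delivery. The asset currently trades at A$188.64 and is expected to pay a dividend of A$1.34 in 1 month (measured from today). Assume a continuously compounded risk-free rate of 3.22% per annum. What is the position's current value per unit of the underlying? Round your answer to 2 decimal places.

PV(remaining dividends) I = 1.34·e^(−0.0322·1/12) = 1.3364
Current forward F = (S − I)·e^(rT) = (188.64 − 1.3364)·e^(0.0322·9/12) = 187.3036 × 1.024444 = 191.8820
Value (long) = (F − K)·e^(−rT) = (191.8820 − 184.06) × 0.976139 = 7.6354
Value = A$7.64

A$7.64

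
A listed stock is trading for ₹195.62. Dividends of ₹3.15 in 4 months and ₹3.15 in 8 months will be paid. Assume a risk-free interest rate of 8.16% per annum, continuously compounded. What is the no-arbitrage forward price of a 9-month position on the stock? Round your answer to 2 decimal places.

PV(dividends) I = 3.15·e^(−0.0816·4/12) + 3.15·e^(−0.0816·8/12)
I = 3.0655 + 2.9832 = 6.0487
F = (S − I)·e^(rT) = (195.62 − 6.0487) · e^(0.0816·9/12)
= 189.5713 · e^0.061200 = 189.5713 × 1.063112 = ₹201.54

₹201.54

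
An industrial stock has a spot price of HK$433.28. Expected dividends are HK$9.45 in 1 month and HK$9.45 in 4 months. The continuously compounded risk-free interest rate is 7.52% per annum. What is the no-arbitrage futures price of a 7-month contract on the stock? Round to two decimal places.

PV(dividends) I = 9.45·e^(−0.0752·1/12) + 9.45·e^(−0.0752·4/12)
I = 9.3910 + 9.2161 = 18.6071
F = (S − I)·e^(rT) = (433.28 − 18.6071) · e^(0.0752·7/12)
= 414.6729 · e^0.043867 = 414.6729 × 1.044843 = HK$433.27

HK$433.27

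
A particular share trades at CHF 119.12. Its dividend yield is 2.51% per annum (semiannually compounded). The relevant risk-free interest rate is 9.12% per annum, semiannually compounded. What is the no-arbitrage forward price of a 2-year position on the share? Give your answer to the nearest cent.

CHF 135.45

F = S · (1+r/2)^(2T) / (1+q/2)^(2T)
= 119.12 × 1.195260 / 1.051153 = 119.12 × 1.137094
F = CHF 135.45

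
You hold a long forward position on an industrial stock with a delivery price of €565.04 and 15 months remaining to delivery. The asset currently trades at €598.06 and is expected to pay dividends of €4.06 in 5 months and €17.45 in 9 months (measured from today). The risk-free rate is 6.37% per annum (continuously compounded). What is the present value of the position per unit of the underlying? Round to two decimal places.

€55.68

PV(remaining dividends) I = 4.06·e^(−0.0637·5/12) + 17.45·e^(−0.0637·9/12) = 20.5896
Current forward F = (S − I)·e^(rT) = (598.06 − 20.5896)·e^(0.0637·15/12) = 577.4704 × 1.082881 = 625.3317
Value (long) = (F − K)·e^(−rT) = (625.3317 − 565.04) × 0.923463 = 55.6772
Value = €55.68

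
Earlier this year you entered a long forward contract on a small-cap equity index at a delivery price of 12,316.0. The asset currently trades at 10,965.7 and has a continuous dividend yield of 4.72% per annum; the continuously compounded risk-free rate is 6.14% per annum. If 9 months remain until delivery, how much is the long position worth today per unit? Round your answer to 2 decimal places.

-1177.40

Current fair forward for the remaining 9 months: F = S·e^((r − q)·T), (r − q) = 0.0614 − 0.0472 = 0.0142
F = 10965.7 · e^(0.0142 × 9/12) = 10965.7 × 1.01070691 = 11083.1088
Value of long forward = (F − K)·e^(−rT) = (11083.1088 − 12316.0) · e^(−0.0614·9/12)
= -1232.8912 × 0.95499421 = -1177.40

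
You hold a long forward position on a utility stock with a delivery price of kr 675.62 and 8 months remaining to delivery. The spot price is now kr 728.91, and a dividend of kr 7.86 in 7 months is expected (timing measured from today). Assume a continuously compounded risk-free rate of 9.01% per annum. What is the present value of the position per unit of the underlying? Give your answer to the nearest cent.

PV(remaining dividends) I = 7.86·e^(−0.0901·7/12) = 7.4576
Current forward F = (S − I)·e^(rT) = (728.91 − 7.4576)·e^(0.0901·8/12) = 721.4524 × 1.061907 = 766.1154
Value (long) = (F − K)·e^(−rT) = (766.1154 − 675.62) × 0.941702 = 85.2197
Value = kr 85.22

kr 85.22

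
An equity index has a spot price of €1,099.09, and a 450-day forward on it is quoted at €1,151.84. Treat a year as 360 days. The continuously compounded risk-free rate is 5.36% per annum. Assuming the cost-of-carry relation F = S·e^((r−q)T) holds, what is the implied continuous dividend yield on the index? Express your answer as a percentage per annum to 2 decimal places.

1.61%

From F = S·e^((r−q)T): (r − q) = ln(F/S)/T
ln(1151.84/1099.09) = ln(1.047994) = 0.046878
(r − q) = 0.046878 / (450/360) = 0.037502
q = r − ln(F/S)/T = 0.0536 − 0.037502 = 0.016098
q = 1.61%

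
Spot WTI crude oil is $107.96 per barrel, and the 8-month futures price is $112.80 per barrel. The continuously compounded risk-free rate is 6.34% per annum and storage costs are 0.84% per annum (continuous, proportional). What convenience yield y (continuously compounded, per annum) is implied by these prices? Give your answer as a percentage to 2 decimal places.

0.60%

F = S·e^((r+u−y)T) ⇒ (r+u−y) = ln(F/S)/T
ln(112.80/107.96) = 0.043856; /T ⇒ 0.065784
y = r + u − ln(F/S)/T = 0.0634 + 0.0084 − 0.065784 = 0.006016
y = 0.60%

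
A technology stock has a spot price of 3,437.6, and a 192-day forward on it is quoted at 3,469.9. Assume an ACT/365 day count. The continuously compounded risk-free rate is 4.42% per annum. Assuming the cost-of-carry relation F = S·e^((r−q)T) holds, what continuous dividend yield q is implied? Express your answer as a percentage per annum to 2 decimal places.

2.64%

From F = S·e^((r−q)T): (r − q) = ln(F/S)/T
ln(3469.9/3437.6) = ln(1.009396) = 0.009352
(r − q) = 0.009352 / (192/365) = 0.017779
q = r − ln(F/S)/T = 0.0442 − 0.017779 = 0.026421
q = 2.64%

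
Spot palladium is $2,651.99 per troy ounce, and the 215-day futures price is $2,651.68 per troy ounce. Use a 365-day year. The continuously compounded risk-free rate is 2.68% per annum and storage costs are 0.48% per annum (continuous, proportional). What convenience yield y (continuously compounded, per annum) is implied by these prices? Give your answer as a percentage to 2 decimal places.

3.18%

F = S·e^((r+u−y)T) ⇒ (r+u−y) = ln(F/S)/T
ln(2651.68/2651.99) = -0.000117; /T ⇒ -0.000199
y = r + u − ln(F/S)/T = 0.0268 + 0.0048 + 0.000199 = 0.031799
y = 3.18%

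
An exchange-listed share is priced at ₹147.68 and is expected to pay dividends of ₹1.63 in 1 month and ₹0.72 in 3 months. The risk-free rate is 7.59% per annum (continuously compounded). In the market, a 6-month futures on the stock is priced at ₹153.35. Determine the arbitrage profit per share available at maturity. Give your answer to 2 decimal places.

₹2.37 per share

PV(dividends) I = 1.63·e^(−0.0759·1/12) + 0.72·e^(−0.0759·3/12) = 2.3262
Fair futures F* = (S − I)·e^(rT) = (147.68 − 2.3262)·e^0.037950 = 145.3538 × 1.038679 = 150.9759
Market ₹153.35 > fair 150.9759: forward overpriced → cash-and-carry (borrow at r, buy the stock and collect the dividends, short the forward).
Profit at T = |F_mkt − F*| = |153.35 − 150.9759| = ₹2.37 per share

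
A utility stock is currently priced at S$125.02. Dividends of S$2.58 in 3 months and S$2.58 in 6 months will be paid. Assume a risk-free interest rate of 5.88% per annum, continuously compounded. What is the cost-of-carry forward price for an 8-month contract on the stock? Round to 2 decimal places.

S$124.77

PV(dividends) I = 2.58·e^(−0.0588·3/12) + 2.58·e^(−0.0588·6/12)
I = 2.5424 + 2.5053 = 5.0477
F = (S − I)·e^(rT) = (125.02 − 5.0477) · e^(0.0588·8/12)
= 119.9723 · e^0.039200 = 119.9723 × 1.039978 = S$124.77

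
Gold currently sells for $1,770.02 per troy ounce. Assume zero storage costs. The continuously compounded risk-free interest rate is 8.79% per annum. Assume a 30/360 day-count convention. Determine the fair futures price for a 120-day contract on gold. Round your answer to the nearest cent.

$1,822.65 per troy ounce

F = S·e^(rT) = 1770.02 · e^(0.0879 × 120/360) = 1770.02 · e^0.02930000
= 1770.02 × 1.02973347 = $1,822.65 per troy ounce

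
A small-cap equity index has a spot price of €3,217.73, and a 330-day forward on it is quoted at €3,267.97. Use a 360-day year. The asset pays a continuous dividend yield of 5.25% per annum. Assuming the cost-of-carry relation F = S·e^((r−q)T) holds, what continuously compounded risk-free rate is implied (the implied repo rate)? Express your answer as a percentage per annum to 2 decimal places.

From F = S·e^((r−q)T): (r − q) = ln(F/S)/T
ln(3267.97/3217.73) = ln(1.015613) = 0.015492
(r − q) = 0.015492 / (330/360) = 0.016900
r = ln(F/S)/T + q = 0.016900 + 0.0525 = 0.069400
r = 6.94%

6.94%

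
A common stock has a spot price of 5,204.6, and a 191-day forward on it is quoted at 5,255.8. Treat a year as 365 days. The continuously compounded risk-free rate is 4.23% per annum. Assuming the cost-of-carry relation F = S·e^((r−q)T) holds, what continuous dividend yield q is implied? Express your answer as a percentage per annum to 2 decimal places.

From F = S·e^((r−q)T): (r − q) = ln(F/S)/T
ln(5255.8/5204.6) = ln(1.009837) = 0.009789
(r − q) = 0.009789 / (191/365) = 0.018707
q = r − ln(F/S)/T = 0.0423 − 0.018707 = 0.023593
q = 2.36%

2.36%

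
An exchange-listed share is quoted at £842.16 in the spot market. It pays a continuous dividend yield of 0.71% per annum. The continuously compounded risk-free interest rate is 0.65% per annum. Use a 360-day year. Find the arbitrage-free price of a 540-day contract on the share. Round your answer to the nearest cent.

£841.40

F = S·e^((r − q)T) = 842.16 · e^((0.0065 − 0.0071) × 540/360)
= 842.16 · e^-0.000900 = 842.16 × 0.999100
F = £841.40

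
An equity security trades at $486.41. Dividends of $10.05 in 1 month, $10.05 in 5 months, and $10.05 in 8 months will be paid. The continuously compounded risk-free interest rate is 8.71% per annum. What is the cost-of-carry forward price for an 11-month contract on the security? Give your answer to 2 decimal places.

PV(dividends) I = 10.05·e^(−0.0871·1/12) + 10.05·e^(−0.0871·5/12) + 10.05·e^(−0.0871·8/12)
I = 9.9773 + 9.6918 + 9.4830 = 29.1521
F = (S − I)·e^(rT) = (486.41 − 29.1521) · e^(0.0871·11/12)
= 457.2579 · e^0.079842 = 457.2579 × 1.083116 = $495.26

$495.26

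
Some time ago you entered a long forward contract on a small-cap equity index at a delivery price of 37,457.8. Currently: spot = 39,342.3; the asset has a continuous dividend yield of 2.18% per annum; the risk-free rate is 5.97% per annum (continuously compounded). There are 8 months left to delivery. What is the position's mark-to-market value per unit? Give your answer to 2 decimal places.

Current fair forward for the remaining 8 months: F = S·e^((r − q)·T), (r − q) = 0.0597 − 0.0218 = 0.0379
F = 39342.3 · e^(0.0379 × 8/12) = 39342.3 × 1.02558857 = 40349.0132
Value of long forward = (F − K)·e^(−rT) = (40349.0132 − 37457.8) · e^(−0.0597·8/12)
= 2891.2132 × 0.96098162 = 2778.40

2778.40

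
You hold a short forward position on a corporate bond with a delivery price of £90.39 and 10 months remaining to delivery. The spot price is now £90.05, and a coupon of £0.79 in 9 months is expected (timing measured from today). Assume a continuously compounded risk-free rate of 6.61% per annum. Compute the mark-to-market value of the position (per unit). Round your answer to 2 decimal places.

-£3.75

PV(remaining coupons) I = 0.79·e^(−0.0661·9/12) = 0.7518
Current forward F = (S − I)·e^(rT) = (90.05 − 0.7518)·e^(0.0661·10/12) = 89.2982 × 1.056629 = 94.3551
Value (long) = (F − K)·e^(−rT) = (94.3551 − 90.39) × 0.946406 = 3.7526
Short position value = −(long value) = -£3.75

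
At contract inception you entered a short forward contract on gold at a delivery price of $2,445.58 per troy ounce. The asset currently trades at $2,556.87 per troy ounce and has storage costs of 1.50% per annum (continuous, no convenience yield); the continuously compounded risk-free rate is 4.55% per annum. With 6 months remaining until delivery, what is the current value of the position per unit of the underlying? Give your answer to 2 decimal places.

-$185.55 per troy ounce

Current fair forward for the remaining 6 months: F = S·e^((r + u)·T), (r + u) = 0.0455 + 0.0150 = 0.0605
F = 2556.87 · e^(0.0605 × 6/12) = 2556.87 × 1.03071218 = 2635.3971
Value of long forward = (F − K)·e^(−rT) = (2635.3971 − 2445.58) · e^(−0.0455·6/12)
= 189.8171 × 0.97750683 = 185.55
Short position value = −(long value) = -$185.55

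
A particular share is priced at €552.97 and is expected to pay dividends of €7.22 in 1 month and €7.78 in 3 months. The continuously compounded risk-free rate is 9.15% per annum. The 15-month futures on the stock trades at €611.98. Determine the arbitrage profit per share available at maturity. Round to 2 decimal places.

€8.56 per share

PV(dividends) I = 7.22·e^(−0.0915·1/12) + 7.78·e^(−0.0915·3/12) = 14.7692
Fair futures F* = (S − I)·e^(rT) = (552.97 − 14.7692)·e^0.114375 = 538.2008 × 1.121172 = 603.4157
Market €611.98 > fair 603.4157: forward overpriced → cash-and-carry (borrow at r, buy the stock and collect the dividends, short the forward).
Profit at T = |F_mkt − F*| = |611.98 − 603.4157| = €8.56 per share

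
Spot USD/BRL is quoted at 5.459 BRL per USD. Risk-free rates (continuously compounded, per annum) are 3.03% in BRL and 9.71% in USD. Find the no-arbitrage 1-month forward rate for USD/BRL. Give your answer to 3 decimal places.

5.429

F = S·e^((r_BRL − r_USD)T) = 5.459 · e^((0.0303 − 0.0971) × 1/12)
= 5.459 · e^-0.005567 = 5.459 × 0.994448
F = 5.429 BRL per USD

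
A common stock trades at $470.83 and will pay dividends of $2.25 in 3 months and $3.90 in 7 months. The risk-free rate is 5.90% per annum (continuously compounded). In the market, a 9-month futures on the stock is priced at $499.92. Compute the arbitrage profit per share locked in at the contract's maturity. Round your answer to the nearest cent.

$14.04 per share

PV(dividends) I = 2.25·e^(−0.0590·3/12) + 3.90·e^(−0.0590·7/12) = 5.9851
Fair futures F* = (S − I)·e^(rT) = (470.83 − 5.9851)·e^0.044250 = 464.8449 × 1.045244 = 485.8763
Market $499.92 > fair 485.8763: forward overpriced → cash-and-carry (borrow at r, buy the stock and collect the dividends, short the forward).
Profit at T = |F_mkt − F*| = |499.92 − 485.8763| = $14.04 per share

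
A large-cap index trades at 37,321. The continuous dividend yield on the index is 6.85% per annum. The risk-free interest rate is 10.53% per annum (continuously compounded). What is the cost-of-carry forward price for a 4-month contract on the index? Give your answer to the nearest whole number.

F = S·e^((r − q)T) = 37321 · e^((0.1053 − 0.0685) × 4/12)
= 37321 · e^0.012267 = 37321 × 1.012343
F = 37,782

37,782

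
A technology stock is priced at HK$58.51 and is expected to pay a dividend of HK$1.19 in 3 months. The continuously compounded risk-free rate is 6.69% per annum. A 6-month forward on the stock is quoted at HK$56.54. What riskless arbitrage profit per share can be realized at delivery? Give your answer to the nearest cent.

HK$2.75 per share

PV(dividends) I = 1.19·e^(−0.0669·3/12) = 1.1703
Fair forward F* = (S − I)·e^(rT) = (58.51 − 1.1703)·e^0.033450 = 57.3397 × 1.034016 = 59.2902
Market HK$56.54 < fair 59.2902: forward underpriced → reverse cash-and-carry (short the stock, invest proceeds at r, pay the dividends, go long the forward).
Profit at T = |F_mkt − F*| = |56.54 − 59.2902| = HK$2.75 per share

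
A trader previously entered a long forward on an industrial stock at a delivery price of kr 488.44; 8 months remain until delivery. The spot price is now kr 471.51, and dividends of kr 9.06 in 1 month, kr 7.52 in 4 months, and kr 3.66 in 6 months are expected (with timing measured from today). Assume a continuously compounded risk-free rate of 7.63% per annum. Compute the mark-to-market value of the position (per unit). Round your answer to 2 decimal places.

PV(remaining dividends) I = 9.06·e^(−0.0763·1/12) + 7.52·e^(−0.0763·4/12) + 3.66·e^(−0.0763·6/12) = 19.8567
Current forward F = (S − I)·e^(rT) = (471.51 − 19.8567)·e^(0.0763·8/12) = 451.6533 × 1.052183 = 475.2219
Value (long) = (F − K)·e^(−rT) = (475.2219 − 488.44) × 0.950405 = -12.5625
Value = -kr 12.56

-kr 12.56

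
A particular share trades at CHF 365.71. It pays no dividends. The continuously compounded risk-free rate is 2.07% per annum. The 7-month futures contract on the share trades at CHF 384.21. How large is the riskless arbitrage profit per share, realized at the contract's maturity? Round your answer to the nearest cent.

Fair futures: F* = S·e^(carry·T), with carry = r = 0.0207
F* = 365.71 · e^(0.0207 × 7/12) = 365.71 · e^0.012075 = 365.71 × 1.012148 = CHF 370.1526
Market CHF 384.21 > fair CHF 370.1526: forward overpriced → cash-and-carry (buy spot, short the forward).
At maturity, profit = |F_mkt − F*| = |384.21 − 370.1526| = CHF 14.06 per share

CHF 14.06 per share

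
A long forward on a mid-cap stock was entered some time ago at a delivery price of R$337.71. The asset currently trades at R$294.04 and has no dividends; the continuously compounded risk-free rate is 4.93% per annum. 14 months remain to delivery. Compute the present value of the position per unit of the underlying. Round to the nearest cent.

Current fair forward for the remaining 14 months: F = S·e^(r·T), r = 0.0493
F = 294.04 · e^(0.0493 × 14/12) = 294.04 × 1.059203 = 311.4481
Value of long forward = (F − K)·e^(−rT) = (311.4481 − 337.71) · e^(−0.0493·14/12)
= -26.2619 × 0.944106 = -24.79

-R$24.79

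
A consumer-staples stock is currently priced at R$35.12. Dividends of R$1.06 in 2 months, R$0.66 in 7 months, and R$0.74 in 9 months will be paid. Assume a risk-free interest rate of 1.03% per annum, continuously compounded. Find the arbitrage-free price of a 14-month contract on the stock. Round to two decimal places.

PV(dividends) I = 1.06·e^(−0.0103·2/12) + 0.66·e^(−0.0103·7/12) + 0.74·e^(−0.0103·9/12)
I = 1.0582 + 0.6560 + 0.7343 = 2.4485
F = (S − I)·e^(rT) = (35.12 − 2.4485) · e^(0.0103·14/12)
= 32.6715 · e^0.012017 = 32.6715 × 1.012089 = R$33.07

R$33.07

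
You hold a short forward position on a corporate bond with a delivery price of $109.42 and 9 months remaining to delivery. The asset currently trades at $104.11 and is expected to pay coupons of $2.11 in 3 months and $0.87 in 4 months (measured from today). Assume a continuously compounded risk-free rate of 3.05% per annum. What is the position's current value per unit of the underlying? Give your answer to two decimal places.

PV(remaining coupons) I = 2.11·e^(−0.0305·3/12) + 0.87·e^(−0.0305·4/12) = 2.9552
Current forward F = (S − I)·e^(rT) = (104.11 − 2.9552)·e^(0.0305·9/12) = 101.1548 × 1.023139 = 103.4954
Value (long) = (F − K)·e^(−rT) = (103.4954 − 109.42) × 0.977385 = -5.7906
Short position value = −(long value) = $5.79

$5.79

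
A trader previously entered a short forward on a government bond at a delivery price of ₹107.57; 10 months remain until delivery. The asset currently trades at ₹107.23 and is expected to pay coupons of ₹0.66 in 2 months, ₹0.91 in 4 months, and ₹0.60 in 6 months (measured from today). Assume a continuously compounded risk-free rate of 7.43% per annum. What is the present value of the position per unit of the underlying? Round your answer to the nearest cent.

PV(remaining coupons) I = 0.66·e^(−0.0743·2/12) + 0.91·e^(−0.0743·4/12) + 0.60·e^(−0.0743·6/12) = 2.1177
Current forward F = (S − I)·e^(rT) = (107.23 − 2.1177)·e^(0.0743·10/12) = 105.1123 × 1.063874 = 111.8262
Value (long) = (F − K)·e^(−rT) = (111.8262 − 107.57) × 0.939961 = 4.0007
Short position value = −(long value) = -₹4.00

-₹4.00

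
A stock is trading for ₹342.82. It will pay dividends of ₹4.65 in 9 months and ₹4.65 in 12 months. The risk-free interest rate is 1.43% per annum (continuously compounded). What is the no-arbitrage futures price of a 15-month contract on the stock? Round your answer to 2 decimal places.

₹339.65

PV(dividends) I = 4.65·e^(−0.0143·9/12) + 4.65·e^(−0.0143·12/12)
I = 4.6004 + 4.5840 = 9.1844
F = (S − I)·e^(rT) = (342.82 − 9.1844) · e^(0.0143·15/12)
= 333.6356 · e^0.017875 = 333.6356 × 1.018036 = ₹339.65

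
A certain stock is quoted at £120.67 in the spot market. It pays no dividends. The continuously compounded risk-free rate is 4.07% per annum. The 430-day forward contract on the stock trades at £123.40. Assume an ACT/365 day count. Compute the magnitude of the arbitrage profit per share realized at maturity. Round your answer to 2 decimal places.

Fair forward: F* = S·e^(carry·T), with carry = r = 0.0407
F* = 120.67 · e^(0.0407 × 430/365) = 120.67 · e^0.047948 = 120.67 × 1.049116 = £126.5968
Market £123.40 < fair £126.5968: forward underpriced → reverse cash-and-carry (short spot, go long the forward).
At maturity, profit = |F_mkt − F*| = |123.40 − 126.5968| = £3.20 per share

£3.20 per share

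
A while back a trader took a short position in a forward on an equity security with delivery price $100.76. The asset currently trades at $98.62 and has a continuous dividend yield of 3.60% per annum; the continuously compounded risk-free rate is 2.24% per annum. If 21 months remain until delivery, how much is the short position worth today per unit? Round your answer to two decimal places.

$4.29

Current fair forward for the remaining 21 months: F = S·e^((r − q)·T), (r − q) = 0.0224 − 0.0360 = -0.0136
F = 98.62 · e^(-0.0136 × 21/12) = 98.62 × 0.976481 = 96.3006
Value of long forward = (F − K)·e^(−rT) = (96.3006 − 100.76) · e^(−0.0224·21/12)
= -4.4594 × 0.961558 = -4.29
Short position value = −(long value) = $4.29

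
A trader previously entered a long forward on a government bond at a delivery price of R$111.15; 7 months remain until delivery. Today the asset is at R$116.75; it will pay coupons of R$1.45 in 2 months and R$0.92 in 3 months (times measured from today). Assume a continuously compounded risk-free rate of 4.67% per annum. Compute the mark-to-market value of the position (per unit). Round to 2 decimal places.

R$6.24

PV(remaining coupons) I = 1.45·e^(−0.0467·2/12) + 0.92·e^(−0.0467·3/12) = 2.3481
Current forward F = (S − I)·e^(rT) = (116.75 − 2.3481)·e^(0.0467·7/12) = 114.4019 × 1.027616 = 117.5612
Value (long) = (F − K)·e^(−rT) = (117.5612 − 111.15) × 0.973126 = 6.2389
Value = R$6.24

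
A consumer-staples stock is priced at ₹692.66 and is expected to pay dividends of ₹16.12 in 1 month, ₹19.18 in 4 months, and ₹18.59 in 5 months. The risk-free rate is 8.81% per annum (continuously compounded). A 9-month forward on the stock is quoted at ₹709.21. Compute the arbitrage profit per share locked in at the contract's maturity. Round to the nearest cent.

₹25.37 per share

PV(dividends) I = 16.12·e^(−0.0881·1/12) + 19.18·e^(−0.0881·4/12) + 18.59·e^(−0.0881·5/12) = 52.5470
Fair forward F* = (S − I)·e^(rT) = (692.66 − 52.5470)·e^0.066075 = 640.1130 × 1.068307 = 683.8372
Market ₹709.21 > fair 683.8372: forward overpriced → cash-and-carry (borrow at r, buy the stock and collect the dividends, short the forward).
Profit at T = |F_mkt − F*| = |709.21 − 683.8372| = ₹25.37 per share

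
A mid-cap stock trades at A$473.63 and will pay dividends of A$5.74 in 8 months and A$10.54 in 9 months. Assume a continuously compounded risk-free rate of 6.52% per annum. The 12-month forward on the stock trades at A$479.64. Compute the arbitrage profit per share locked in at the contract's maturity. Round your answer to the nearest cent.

PV(dividends) I = 5.74·e^(−0.0652·8/12) + 10.54·e^(−0.0652·9/12) = 15.5328
Fair forward F* = (S − I)·e^(rT) = (473.63 − 15.5328)·e^0.065200 = 458.0972 × 1.067372 = 488.9601
Market A$479.64 < fair 488.9601: forward underpriced → reverse cash-and-carry (short the stock, invest proceeds at r, pay the dividends, go long the forward).
Profit at T = |F_mkt − F*| = |479.64 − 488.9601| = A$9.32 per share

A$9.32 per share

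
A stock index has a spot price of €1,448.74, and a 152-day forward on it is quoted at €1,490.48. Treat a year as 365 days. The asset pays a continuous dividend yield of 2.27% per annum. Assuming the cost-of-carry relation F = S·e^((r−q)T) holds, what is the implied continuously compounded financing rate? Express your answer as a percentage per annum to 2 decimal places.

From F = S·e^((r−q)T): (r − q) = ln(F/S)/T
ln(1490.48/1448.74) = ln(1.028811) = 0.028404
(r − q) = 0.028404 / (152/365) = 0.068207
r = ln(F/S)/T + q = 0.068207 + 0.0227 = 0.090907
r = 9.09%

9.09%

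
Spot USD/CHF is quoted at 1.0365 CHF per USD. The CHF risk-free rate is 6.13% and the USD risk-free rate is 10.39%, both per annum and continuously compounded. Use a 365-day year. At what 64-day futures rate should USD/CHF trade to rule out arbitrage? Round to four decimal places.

F = S·e^((r_CHF − r_USD)T) = 1.0365 · e^((0.0613 − 0.1039) × 64/365)
= 1.0365 · e^-0.007470 = 1.0365 × 0.992558
F = 1.0288 CHF per USD

1.0288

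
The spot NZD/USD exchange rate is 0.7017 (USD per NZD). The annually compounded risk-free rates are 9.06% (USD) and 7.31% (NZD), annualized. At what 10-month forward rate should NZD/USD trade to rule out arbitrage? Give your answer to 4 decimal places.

By covered interest parity, F = S · (1+r_USD)^T / (1+r_NZD)^T
= 0.7017 × 1.074949 / 1.060556 = 0.7017 × 1.013571
F = 0.7112 USD per NZD

0.7112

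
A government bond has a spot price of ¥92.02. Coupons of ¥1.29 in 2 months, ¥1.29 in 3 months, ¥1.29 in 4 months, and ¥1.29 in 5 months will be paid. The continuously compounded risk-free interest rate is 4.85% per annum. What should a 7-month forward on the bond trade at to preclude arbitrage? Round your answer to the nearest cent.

PV(coupons) I = 1.29·e^(−0.0485·2/12) + 1.29·e^(−0.0485·3/12) + 1.29·e^(−0.0485·4/12) + 1.29·e^(−0.0485·5/12)
I = 1.2796 + 1.2745 + 1.2693 + 1.2642 = 5.0876
F = (S − I)·e^(rT) = (92.02 − 5.0876) · e^(0.0485·7/12)
= 86.9324 · e^0.028292 = 86.9324 × 1.028696 = ¥89.43

¥89.43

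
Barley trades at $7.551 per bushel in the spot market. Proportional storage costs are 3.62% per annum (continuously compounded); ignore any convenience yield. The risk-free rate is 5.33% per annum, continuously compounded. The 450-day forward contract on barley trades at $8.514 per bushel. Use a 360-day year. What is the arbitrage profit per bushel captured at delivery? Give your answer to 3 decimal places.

$0.069 per bushel

Fair forward: F* = S·e^(carry·T), with carry = (r + u) = 0.0533 + 0.0362 = 0.0895
F* = 7.551 · e^(0.0895 × 450/360) = 7.551 · e^0.111875 = 7.551 × 1.118373 = $8.4448
Market $8.514 > fair $8.4448: forward overpriced → cash-and-carry (buy spot, short the forward).
At maturity, profit = |F_mkt − F*| = |8.514 − 8.4448| = $0.069 per bushel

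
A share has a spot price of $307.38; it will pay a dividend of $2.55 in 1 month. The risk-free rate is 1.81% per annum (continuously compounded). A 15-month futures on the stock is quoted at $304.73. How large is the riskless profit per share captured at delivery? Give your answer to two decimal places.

PV(dividends) I = 2.55·e^(−0.0181·1/12) = 2.5462
Fair futures F* = (S − I)·e^(rT) = (307.38 − 2.5462)·e^0.022625 = 304.8338 × 1.022883 = 311.8093
Market $304.73 < fair 311.8093: forward underpriced → reverse cash-and-carry (short the stock, invest proceeds at r, pay the dividends, go long the forward).
Profit at T = |F_mkt − F*| = |304.73 − 311.8093| = $7.08 per share

$7.08 per share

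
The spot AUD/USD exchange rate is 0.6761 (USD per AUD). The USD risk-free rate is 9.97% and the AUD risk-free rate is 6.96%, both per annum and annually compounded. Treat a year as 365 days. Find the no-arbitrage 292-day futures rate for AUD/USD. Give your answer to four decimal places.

By covered interest parity, F = S · (1+r_USD)^T / (1+r_AUD)^T
= 0.6761 × 1.078995 / 1.055303 = 0.6761 × 1.022450
F = 0.6913 USD per AUD

0.6913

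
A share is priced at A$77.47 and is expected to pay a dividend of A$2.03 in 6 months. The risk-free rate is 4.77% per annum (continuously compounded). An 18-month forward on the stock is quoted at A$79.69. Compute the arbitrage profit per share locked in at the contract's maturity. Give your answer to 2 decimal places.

A$1.40 per share

PV(dividends) I = 2.03·e^(−0.0477·6/12) = 1.9822
Fair forward F* = (S − I)·e^(rT) = (77.47 − 1.9822)·e^0.071550 = 75.4878 × 1.074172 = 81.0869
Market A$79.69 < fair 81.0869: forward underpriced → reverse cash-and-carry (short the stock, invest proceeds at r, pay the dividends, go long the forward).
Profit at T = |F_mkt − F*| = |79.69 − 81.0869| = A$1.40 per share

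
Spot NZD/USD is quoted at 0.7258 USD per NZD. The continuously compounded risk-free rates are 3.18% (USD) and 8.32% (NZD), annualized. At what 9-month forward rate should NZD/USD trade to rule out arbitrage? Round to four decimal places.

0.6984

F = S·e^((r_USD − r_NZD)T) = 0.7258 · e^((0.0318 − 0.0832) × 9/12)
= 0.7258 · e^-0.038550 = 0.7258 × 0.962184
F = 0.6984 USD per NZD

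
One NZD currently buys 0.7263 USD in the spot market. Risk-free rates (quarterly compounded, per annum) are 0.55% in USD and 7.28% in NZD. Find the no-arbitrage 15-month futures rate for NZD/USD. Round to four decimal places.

0.6682

By covered interest parity, F = S · (1+r_USD/4)^(4T) / (1+r_NZD/4)^(4T)
= 0.7263 × 1.006894 / 1.094373 = 0.7263 × 0.920065
F = 0.6682 USD per NZD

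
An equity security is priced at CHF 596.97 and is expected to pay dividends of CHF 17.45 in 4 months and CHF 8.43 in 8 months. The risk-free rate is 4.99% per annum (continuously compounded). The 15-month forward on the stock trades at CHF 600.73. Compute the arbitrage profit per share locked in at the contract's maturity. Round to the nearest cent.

CHF 7.72 per share

PV(dividends) I = 17.45·e^(−0.0499·4/12) + 8.43·e^(−0.0499·8/12) = 25.3163
Fair forward F* = (S − I)·e^(rT) = (596.97 − 25.3163)·e^0.062375 = 571.6537 × 1.064361 = 608.4459
Market CHF 600.73 < fair 608.4459: forward underpriced → reverse cash-and-carry (short the stock, invest proceeds at r, pay the dividends, go long the forward).
Profit at T = |F_mkt − F*| = |600.73 − 608.4459| = CHF 7.72 per share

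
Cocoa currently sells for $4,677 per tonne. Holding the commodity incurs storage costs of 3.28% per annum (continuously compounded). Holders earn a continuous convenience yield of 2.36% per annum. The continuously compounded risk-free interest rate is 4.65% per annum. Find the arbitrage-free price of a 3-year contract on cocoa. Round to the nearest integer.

$5,528 per tonne

Net carry = r + u − y = 0.0465 + 0.0328 − 0.0236 = 0.0557
F = S·e^((r+u−y)T) = 4677 · e^(0.0557 × 3) = 4677 · e^0.167100
= 4677 × 1.181872 = $5,528 per tonne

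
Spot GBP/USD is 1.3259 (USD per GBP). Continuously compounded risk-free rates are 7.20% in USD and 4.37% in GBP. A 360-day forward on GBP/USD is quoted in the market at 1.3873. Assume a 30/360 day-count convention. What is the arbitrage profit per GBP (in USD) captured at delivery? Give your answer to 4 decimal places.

0.0233 per GBP (in USD)

Fair forward: F* = S·e^(carry·T), with carry = (r_USD − r_GBP) = 0.0720 − 0.0437 = 0.0283
F* = 1.3259 · e^(0.0283 × 360/360) = 1.3259 · e^0.028300 = 1.3259 × 1.028704 = 1.3640
Market 1.3873 > fair 1.3640: forward overpriced → cash-and-carry (buy spot, short the forward).
At maturity, profit = |F_mkt − F*| = |1.3873 − 1.3640| = 0.0233 per GBP (in USD)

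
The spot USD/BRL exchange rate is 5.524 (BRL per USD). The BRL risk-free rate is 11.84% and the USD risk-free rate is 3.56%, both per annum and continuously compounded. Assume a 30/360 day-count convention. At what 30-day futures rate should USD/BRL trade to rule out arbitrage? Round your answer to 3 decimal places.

5.562

F = S·e^((r_BRL − r_USD)T) = 5.524 · e^((0.1184 − 0.0356) × 30/360)
= 5.524 · e^0.006900 = 5.524 × 1.006924
F = 5.562 BRL per USD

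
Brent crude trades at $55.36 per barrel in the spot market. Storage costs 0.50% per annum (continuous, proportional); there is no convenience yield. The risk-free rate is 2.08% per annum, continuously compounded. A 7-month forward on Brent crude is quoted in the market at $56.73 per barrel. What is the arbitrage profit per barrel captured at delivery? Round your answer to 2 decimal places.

Fair forward: F* = S·e^(carry·T), with carry = (r + u) = 0.0208 + 0.0050 = 0.0258
F* = 55.36 · e^(0.0258 × 7/12) = 55.36 · e^0.015050 = 55.36 × 1.015164 = $56.1995
Market $56.73 > fair $56.1995: forward overpriced → cash-and-carry (buy spot, short the forward).
At maturity, profit = |F_mkt − F*| = |56.73 − 56.1995| = $0.53 per barrel

$0.53 per barrel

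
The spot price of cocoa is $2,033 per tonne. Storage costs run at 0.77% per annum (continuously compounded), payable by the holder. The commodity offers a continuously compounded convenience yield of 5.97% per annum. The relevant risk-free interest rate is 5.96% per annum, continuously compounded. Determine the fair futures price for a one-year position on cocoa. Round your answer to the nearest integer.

Net carry = r + u − y = 0.0596 + 0.0077 − 0.0597 = 0.0076
F = S·e^((r+u−y)T) = 2033 · e^(0.0076 × 12/12) = 2033 · e^0.007600
= 2033 × 1.007629 = $2,049 per tonne

$2,049 per tonne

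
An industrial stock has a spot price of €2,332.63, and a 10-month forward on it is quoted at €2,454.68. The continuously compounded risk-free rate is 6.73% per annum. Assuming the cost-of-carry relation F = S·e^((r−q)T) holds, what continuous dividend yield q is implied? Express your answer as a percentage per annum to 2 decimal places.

From F = S·e^((r−q)T): (r − q) = ln(F/S)/T
ln(2454.68/2332.63) = ln(1.052323) = 0.051000
(r − q) = 0.051000 / (10/12) = 0.061200
q = r − ln(F/S)/T = 0.0673 − 0.061200 = 0.006100
q = 0.61%

0.61%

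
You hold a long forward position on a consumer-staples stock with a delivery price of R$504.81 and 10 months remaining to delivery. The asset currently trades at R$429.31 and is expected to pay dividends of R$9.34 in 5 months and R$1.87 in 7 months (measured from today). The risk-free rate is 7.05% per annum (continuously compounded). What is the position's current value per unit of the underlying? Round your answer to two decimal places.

-R$57.56

PV(remaining dividends) I = 9.34·e^(−0.0705·5/12) + 1.87·e^(−0.0705·7/12) = 10.8643
Current forward F = (S − I)·e^(rT) = (429.31 − 10.8643)·e^(0.0705·10/12) = 418.4457 × 1.060510 = 443.7658
Value (long) = (F − K)·e^(−rT) = (443.7658 − 504.81) × 0.942942 = -57.5611
Value = -R$57.56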